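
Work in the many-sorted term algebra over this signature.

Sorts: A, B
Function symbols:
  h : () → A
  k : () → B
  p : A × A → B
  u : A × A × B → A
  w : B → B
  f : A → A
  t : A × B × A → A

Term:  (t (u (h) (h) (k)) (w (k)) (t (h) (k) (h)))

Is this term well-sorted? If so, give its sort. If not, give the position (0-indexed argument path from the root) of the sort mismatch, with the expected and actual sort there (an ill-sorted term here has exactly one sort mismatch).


well-sorted; sort = A

    (h) : A
    (h) : A
    (k) : B
  (u (h) (h) (k)) : A
    (k) : B
  (w (k)) : B
    (h) : A
    (k) : B
    (h) : A
  (t (h) (k) (h)) : A
(t (u (h) (h) (k)) (w (k)) (t (h) (k) (h))) : A


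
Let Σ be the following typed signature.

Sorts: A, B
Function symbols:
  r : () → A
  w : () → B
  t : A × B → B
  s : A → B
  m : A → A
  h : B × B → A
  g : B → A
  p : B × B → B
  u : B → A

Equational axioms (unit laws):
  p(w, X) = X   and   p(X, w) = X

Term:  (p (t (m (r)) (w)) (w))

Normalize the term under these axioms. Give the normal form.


normal form = (t (m (r)) (w))

1. (p (t (m (r)) (w)) (w))  →  (t (m (r)) (w))


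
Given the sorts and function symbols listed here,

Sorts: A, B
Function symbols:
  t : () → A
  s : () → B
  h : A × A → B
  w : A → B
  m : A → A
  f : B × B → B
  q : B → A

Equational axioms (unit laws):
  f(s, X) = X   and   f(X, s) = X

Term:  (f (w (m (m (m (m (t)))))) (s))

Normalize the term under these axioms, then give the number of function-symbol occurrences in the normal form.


size = 6

1. (f (w (m (m (m (m (t)))))) (s))  →  (w (m (m (m (m (t))))))
normal form: (w (m (m (m (m (t))))))


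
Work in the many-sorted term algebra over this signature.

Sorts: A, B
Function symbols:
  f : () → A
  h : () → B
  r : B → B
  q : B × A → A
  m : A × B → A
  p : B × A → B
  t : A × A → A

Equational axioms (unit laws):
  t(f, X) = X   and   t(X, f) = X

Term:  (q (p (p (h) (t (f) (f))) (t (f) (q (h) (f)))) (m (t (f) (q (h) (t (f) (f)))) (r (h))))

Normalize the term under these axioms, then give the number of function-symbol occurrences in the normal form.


1. (q (p (p (h) (t (f) (f))) (t (f) (q (h) (f)))) (m (t (f) (q (h) (t (f) (f)))) (r (h))))  →  (q (p (p (h) (f)) (t (f) (q (h) (f)))) (m (t (f) (q (h) (t (f) (f)))) (r (h))))
2. (q (p (p (h) (f)) (t (f) (q (h) (f)))) (m (t (f) (q (h) (t (f) (f)))) (r (h))))  →  (q (p (p (h) (f)) (q (h) (f))) (m (t (f) (q (h) (t (f) (f)))) (r (h))))
3. (q (p (p (h) (f)) (q (h) (f))) (m (t (f) (q (h) (t (f) (f)))) (r (h))))  →  (q (p (p (h) (f)) (q (h) (f))) (m (q (h) (t (f) (f))) (r (h))))
4. (q (p (p (h) (f)) (q (h) (f))) (m (q (h) (t (f) (f))) (r (h))))  →  (q (p (p (h) (f)) (q (h) (f))) (m (q (h) (f)) (r (h))))
normal form: (q (p (p (h) (f)) (q (h) (f))) (m (q (h) (f)) (r (h))))

size = 14


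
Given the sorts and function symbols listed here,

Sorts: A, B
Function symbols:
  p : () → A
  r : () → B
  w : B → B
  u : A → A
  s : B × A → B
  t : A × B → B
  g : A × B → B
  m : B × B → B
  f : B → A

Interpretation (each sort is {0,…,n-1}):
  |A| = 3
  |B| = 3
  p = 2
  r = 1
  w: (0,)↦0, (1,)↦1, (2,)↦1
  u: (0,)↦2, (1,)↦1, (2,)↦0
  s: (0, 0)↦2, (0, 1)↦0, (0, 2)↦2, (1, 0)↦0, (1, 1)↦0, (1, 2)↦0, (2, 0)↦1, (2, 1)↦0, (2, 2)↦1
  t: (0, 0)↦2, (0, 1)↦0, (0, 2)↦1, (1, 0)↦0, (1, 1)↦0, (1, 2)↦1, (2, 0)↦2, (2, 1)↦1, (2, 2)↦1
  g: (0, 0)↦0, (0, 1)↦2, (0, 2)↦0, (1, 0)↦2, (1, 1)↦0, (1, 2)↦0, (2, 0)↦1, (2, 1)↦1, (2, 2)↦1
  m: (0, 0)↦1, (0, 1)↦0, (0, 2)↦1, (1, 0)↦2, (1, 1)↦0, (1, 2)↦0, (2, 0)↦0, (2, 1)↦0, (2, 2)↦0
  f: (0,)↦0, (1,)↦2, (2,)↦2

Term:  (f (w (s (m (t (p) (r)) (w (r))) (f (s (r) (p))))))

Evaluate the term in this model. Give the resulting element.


  p = 2
  r = 1
  (t (p) (r)) = t(2, 1) = 1
  r = 1
  (w (r)) = w(1,) = 1
  (m (t (p) (r)) (w (r))) = m(1, 1) = 0
  r = 1
  p = 2
  (s (r) (p)) = s(1, 2) = 0
  (f (s (r) (p))) = f(0,) = 0
  (s (m (t (p) (r)) (w (r))) (f (s (r) (p)))) = s(0, 0) = 2
  (w (s (m (t (p) (r)) (w (r))) (f (s (r) (p))))) = w(2,) = 1
  (f (w (s (m (t (p) (r)) (w (r))) (f (s (r) (p)))))) = f(1,) = 2

value = 2


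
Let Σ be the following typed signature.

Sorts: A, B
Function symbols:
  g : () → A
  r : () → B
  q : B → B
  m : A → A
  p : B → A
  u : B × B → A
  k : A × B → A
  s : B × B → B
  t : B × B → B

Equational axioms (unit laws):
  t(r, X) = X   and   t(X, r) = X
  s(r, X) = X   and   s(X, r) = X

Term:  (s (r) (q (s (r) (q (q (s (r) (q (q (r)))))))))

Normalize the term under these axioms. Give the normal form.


1. (s (r) (q (s (r) (q (q (s (r) (q (q (r)))))))))  →  (q (s (r) (q (q (s (r) (q (q (r))))))))
2. (q (s (r) (q (q (s (r) (q (q (r))))))))  →  (q (q (q (s (r) (q (q (r)))))))
3. (q (q (q (s (r) (q (q (r)))))))  →  (q (q (q (q (q (r))))))

normal form = (q (q (q (q (q (r))))))


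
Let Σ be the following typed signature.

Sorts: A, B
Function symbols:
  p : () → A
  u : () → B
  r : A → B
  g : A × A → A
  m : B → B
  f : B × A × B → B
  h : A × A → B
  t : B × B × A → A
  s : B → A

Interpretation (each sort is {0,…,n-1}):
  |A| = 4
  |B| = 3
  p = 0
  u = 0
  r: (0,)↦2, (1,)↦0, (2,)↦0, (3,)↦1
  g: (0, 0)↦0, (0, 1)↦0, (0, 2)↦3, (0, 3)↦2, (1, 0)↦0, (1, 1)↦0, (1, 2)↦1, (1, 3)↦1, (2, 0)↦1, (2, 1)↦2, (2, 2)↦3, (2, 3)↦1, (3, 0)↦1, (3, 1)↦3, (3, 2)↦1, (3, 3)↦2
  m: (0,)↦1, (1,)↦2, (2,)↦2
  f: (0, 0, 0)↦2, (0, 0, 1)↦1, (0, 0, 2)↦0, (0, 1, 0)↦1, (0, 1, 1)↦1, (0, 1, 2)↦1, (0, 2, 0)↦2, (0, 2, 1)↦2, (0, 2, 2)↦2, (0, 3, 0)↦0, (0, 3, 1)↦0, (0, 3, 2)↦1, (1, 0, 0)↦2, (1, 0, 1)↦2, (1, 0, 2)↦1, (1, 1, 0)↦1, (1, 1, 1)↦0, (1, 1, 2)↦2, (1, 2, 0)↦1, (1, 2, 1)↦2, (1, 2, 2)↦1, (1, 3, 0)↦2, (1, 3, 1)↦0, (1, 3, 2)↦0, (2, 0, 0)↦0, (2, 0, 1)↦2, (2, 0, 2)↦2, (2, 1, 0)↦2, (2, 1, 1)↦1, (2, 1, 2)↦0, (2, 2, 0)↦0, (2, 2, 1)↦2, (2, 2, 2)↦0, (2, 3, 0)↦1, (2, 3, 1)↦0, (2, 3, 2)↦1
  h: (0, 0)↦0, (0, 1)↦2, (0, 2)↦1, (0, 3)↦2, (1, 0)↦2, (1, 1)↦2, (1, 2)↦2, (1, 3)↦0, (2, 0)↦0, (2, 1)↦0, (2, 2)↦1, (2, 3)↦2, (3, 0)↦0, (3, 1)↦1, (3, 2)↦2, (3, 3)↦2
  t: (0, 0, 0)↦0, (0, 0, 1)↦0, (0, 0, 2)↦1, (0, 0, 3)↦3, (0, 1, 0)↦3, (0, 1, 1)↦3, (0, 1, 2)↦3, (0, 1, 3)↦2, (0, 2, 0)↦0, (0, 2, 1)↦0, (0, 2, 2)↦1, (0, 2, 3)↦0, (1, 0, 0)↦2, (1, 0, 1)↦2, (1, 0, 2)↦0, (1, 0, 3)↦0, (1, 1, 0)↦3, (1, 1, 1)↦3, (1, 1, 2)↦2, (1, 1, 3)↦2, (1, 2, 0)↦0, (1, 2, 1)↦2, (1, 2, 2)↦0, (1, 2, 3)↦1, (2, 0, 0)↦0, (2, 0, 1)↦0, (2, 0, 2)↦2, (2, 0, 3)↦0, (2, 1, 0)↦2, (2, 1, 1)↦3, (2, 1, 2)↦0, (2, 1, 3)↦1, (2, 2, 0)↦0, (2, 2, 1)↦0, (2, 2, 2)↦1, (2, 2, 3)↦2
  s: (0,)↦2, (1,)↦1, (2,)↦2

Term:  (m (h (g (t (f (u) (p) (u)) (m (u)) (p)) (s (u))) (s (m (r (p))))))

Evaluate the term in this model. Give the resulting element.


  u = 0
  p = 0
  u = 0
  (f (u) (p) (u)) = f(0, 0, 0) = 2
  u = 0
  (m (u)) = m(0,) = 1
  p = 0
  (t (f (u) (p) (u)) (m (u)) (p)) = t(2, 1, 0) = 2
  u = 0
  (s (u)) = s(0,) = 2
  (g (t (f (u) (p) (u)) (m (u)) (p)) (s (u))) = g(2, 2) = 3
  p = 0
  (r (p)) = r(0,) = 2
  (m (r (p))) = m(2,) = 2
  (s (m (r (p)))) = s(2,) = 2
  (h (g (t (f (u) (p) (u)) (m (u)) (p)) (s (u))) (s (m (r (p))))) = h(3, 2) = 2
  (m (h (g (t (f (u) (p) (u)) (m (u)) (p)) (s (u))) (s (m (r (p)))))) = m(2,) = 2

value = 2


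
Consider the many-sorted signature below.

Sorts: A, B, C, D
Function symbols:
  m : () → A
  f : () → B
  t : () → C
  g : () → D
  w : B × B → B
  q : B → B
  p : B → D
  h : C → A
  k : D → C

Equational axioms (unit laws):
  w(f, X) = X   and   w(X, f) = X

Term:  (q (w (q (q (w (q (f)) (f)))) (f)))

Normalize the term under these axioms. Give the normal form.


1. (q (w (q (q (w (q (f)) (f)))) (f)))  →  (q (q (q (w (q (f)) (f)))))
2. (q (q (q (w (q (f)) (f)))))  →  (q (q (q (q (f)))))

normal form = (q (q (q (q (f)))))


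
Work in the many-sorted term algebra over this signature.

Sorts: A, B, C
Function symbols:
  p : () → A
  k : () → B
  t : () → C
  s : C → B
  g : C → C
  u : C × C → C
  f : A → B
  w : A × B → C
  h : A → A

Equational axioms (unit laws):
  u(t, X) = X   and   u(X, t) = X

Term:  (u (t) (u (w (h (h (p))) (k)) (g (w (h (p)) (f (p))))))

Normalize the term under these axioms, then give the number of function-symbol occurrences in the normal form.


size = 12

1. (u (t) (u (w (h (h (p))) (k)) (g (w (h (p)) (f (p))))))  →  (u (w (h (h (p))) (k)) (g (w (h (p)) (f (p)))))
normal form: (u (w (h (h (p))) (k)) (g (w (h (p)) (f (p)))))


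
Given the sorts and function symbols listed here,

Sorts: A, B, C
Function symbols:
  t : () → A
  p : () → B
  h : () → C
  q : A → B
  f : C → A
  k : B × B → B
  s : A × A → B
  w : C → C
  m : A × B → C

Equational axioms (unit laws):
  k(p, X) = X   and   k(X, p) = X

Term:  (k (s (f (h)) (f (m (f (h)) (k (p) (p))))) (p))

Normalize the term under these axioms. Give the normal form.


normal form = (s (f (h)) (f (m (f (h)) (p))))

1. (k (s (f (h)) (f (m (f (h)) (k (p) (p))))) (p))  →  (s (f (h)) (f (m (f (h)) (k (p) (p)))))
2. (s (f (h)) (f (m (f (h)) (k (p) (p)))))  →  (s (f (h)) (f (m (f (h)) (p))))


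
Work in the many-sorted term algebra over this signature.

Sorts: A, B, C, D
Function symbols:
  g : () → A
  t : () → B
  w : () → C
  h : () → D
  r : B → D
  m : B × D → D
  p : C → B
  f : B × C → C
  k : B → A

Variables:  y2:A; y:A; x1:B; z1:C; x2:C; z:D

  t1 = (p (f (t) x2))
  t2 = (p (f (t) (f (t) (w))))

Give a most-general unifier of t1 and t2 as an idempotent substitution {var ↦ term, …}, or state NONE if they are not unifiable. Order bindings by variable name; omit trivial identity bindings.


{x2 ↦ (f (t) (w))}


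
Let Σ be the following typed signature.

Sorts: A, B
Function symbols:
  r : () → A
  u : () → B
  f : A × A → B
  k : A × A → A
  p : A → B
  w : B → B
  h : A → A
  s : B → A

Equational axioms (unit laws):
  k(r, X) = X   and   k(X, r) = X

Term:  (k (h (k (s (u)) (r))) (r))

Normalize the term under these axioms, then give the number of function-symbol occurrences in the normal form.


size = 3

1. (k (h (k (s (u)) (r))) (r))  →  (h (k (s (u)) (r)))
2. (h (k (s (u)) (r)))  →  (h (s (u)))
normal form: (h (s (u)))


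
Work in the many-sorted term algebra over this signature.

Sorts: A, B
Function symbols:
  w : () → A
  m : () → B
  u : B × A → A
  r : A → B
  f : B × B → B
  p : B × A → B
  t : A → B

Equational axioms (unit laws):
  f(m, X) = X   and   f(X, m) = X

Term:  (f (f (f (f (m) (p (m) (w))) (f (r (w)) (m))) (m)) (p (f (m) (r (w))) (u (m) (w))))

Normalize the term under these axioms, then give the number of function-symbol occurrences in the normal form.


1. (f (f (f (f (m) (p (m) (w))) (f (r (w)) (m))) (m)) (p (f (m) (r (w))) (u (m) (w))))  →  (f (f (f (m) (p (m) (w))) (f (r (w)) (m))) (p (f (m) (r (w))) (u (m) (w))))
2. (f (f (f (m) (p (m) (w))) (f (r (w)) (m))) (p (f (m) (r (w))) (u (m) (w))))  →  (f (f (p (m) (w)) (f (r (w)) (m))) (p (f (m) (r (w))) (u (m) (w))))
3. (f (f (p (m) (w)) (f (r (w)) (m))) (p (f (m) (r (w))) (u (m) (w))))  →  (f (f (p (m) (w)) (r (w))) (p (f (m) (r (w))) (u (m) (w))))
4. (f (f (p (m) (w)) (r (w))) (p (f (m) (r (w))) (u (m) (w))))  →  (f (f (p (m) (w)) (r (w))) (p (r (w)) (u (m) (w))))
normal form: (f (f (p (m) (w)) (r (w))) (p (r (w)) (u (m) (w))))

size = 13


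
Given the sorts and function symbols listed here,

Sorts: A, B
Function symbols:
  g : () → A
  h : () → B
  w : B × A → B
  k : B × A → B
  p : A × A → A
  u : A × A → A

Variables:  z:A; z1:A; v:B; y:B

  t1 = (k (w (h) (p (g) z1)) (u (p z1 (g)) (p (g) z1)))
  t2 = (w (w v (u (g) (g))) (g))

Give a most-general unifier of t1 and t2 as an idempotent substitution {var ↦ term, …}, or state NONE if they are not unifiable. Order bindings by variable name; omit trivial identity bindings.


head clash or occurs-check failure — not unifiable

NONE (not unifiable)


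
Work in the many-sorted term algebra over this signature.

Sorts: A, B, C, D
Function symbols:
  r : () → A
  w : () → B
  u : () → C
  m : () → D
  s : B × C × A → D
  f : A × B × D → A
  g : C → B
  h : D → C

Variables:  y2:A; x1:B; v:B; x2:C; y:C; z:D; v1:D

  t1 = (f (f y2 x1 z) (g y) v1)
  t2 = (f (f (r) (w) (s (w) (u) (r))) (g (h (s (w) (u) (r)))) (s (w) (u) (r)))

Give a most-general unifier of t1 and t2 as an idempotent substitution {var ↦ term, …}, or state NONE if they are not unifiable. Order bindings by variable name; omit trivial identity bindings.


{v1 ↦ (s (w) (u) (r)), x1 ↦ (w), y ↦ (h (s (w) (u) (r))), y2 ↦ (r), z ↦ (s (w) (u) (r))}


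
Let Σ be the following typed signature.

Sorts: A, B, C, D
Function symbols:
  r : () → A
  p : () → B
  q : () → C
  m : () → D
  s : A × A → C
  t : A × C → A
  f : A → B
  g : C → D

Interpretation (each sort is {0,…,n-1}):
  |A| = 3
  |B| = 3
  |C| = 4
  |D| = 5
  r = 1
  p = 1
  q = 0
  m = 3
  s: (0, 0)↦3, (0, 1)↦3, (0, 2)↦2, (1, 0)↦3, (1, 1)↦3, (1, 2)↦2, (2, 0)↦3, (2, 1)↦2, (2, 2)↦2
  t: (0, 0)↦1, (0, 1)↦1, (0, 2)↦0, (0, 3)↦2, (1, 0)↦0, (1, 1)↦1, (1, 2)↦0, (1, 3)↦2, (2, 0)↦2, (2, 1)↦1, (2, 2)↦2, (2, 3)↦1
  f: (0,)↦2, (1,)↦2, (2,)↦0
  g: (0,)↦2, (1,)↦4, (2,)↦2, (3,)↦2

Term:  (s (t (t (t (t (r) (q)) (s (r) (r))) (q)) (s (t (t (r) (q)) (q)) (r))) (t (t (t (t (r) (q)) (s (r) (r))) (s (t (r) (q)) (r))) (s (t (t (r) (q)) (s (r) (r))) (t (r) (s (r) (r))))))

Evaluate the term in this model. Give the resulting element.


  r = 1
  q = 0
  (t (r) (q)) = t(1, 0) = 0
  r = 1
  r = 1
  (s (r) (r)) = s(1, 1) = 3
  (t (t (r) (q)) (s (r) (r))) = t(0, 3) = 2
  q = 0
  (t (t (t (r) (q)) (s (r) (r))) (q)) = t(2, 0) = 2
  r = 1
  q = 0
  (t (r) (q)) = t(1, 0) = 0
  q = 0
  (t (t (r) (q)) (q)) = t(0, 0) = 1
  r = 1
  (s (t (t (r) (q)) (q)) (r)) = s(1, 1) = 3
  (t (t (t (t (r) (q)) (s (r) (r))) (q)) (s (t (t (r) (q)) (q)) (r))) = t(2, 3) = 1
  r = 1
  q = 0
  (t (r) (q)) = t(1, 0) = 0
  r = 1
  r = 1
  (s (r) (r)) = s(1, 1) = 3
  (t (t (r) (q)) (s (r) (r))) = t(0, 3) = 2
  r = 1
  q = 0
  (t (r) (q)) = t(1, 0) = 0
  r = 1
  (s (t (r) (q)) (r)) = s(0, 1) = 3
  (t (t (t (r) (q)) (s (r) (r))) (s (t (r) (q)) (r))) = t(2, 3) = 1
  r = 1
  q = 0
  (t (r) (q)) = t(1, 0) = 0
  r = 1
  r = 1
  (s (r) (r)) = s(1, 1) = 3
  (t (t (r) (q)) (s (r) (r))) = t(0, 3) = 2
  r = 1
  r = 1
  r = 1
  (s (r) (r)) = s(1, 1) = 3
  (t (r) (s (r) (r))) = t(1, 3) = 2
  (s (t (t (r) (q)) (s (r) (r))) (t (r) (s (r) (r)))) = s(2, 2) = 2
  (t (t (t (t (r) (q)) (s (r) (r))) (s (t (r) (q)) (r))) (s (t (t (r) (q)) (s (r) (r))) (t (r) (s (r) (r))))) = t(1, 2) = 0
  (s (t (t (t (t (r) (q)) (s (r) (r))) (q)) (s (t (t (r) (q)) (q)) (r))) (t (t (t (t (r) (q)) (s (r) (r))) (s (t (r) (q)) (r))) (s (t (t (r) (q)) (s (r) (r))) (t (r) (s (r) (r)))))) = s(1, 0) = 3

value = 3


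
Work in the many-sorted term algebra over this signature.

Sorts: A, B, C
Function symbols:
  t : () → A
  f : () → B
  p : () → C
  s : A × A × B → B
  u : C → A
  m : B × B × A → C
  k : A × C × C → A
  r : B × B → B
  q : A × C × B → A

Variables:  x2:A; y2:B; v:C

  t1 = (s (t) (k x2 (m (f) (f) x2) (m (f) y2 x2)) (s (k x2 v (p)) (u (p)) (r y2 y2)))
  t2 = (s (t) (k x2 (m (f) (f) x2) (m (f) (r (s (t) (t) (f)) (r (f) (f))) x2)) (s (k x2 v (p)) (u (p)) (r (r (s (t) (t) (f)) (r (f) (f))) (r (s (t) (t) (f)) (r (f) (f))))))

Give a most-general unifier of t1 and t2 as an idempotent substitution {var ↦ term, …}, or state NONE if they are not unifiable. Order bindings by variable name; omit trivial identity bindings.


{y2 ↦ (r (s (t) (t) (f)) (r (f) (f)))}


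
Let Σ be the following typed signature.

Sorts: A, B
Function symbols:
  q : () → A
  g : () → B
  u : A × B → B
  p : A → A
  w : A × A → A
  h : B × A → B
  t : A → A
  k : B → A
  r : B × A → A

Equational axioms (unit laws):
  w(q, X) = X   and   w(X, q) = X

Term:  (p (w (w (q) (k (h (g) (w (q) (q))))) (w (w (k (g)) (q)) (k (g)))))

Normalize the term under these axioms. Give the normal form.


normal form = (p (w (k (h (g) (q))) (w (k (g)) (k (g)))))

1. (p (w (w (q) (k (h (g) (w (q) (q))))) (w (w (k (g)) (q)) (k (g)))))  →  (p (w (k (h (g) (w (q) (q)))) (w (w (k (g)) (q)) (k (g)))))
2. (p (w (k (h (g) (w (q) (q)))) (w (w (k (g)) (q)) (k (g)))))  →  (p (w (k (h (g) (q))) (w (w (k (g)) (q)) (k (g)))))
3. (p (w (k (h (g) (q))) (w (w (k (g)) (q)) (k (g)))))  →  (p (w (k (h (g) (q))) (w (k (g)) (k (g)))))


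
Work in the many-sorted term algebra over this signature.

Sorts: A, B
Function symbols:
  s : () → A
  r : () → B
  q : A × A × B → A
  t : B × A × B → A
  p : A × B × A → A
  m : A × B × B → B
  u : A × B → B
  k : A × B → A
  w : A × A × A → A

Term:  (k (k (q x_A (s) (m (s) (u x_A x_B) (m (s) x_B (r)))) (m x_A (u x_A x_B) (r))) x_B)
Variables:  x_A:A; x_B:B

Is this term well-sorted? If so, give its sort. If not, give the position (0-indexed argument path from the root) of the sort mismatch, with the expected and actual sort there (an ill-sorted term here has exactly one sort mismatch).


      x_A : A
      (s) : A
        (s) : A
          x_A : A
          x_B : B
        (u x_A x_B) : B
          (s) : A
          x_B : B
          (r) : B
        (m (s) x_B (r)) : B
      (m (s) (u x_A x_B) (m (s) x_B (r))) : B
    (q x_A (s) (m (s) (u x_A x_B) (m (s) x_B (r)))) : A
      x_A : A
        x_A : A
        x_B : B
      (u x_A x_B) : B
      (r) : B
    (m x_A (u x_A x_B) (r)) : B
  (k (q x_A (s) (m (s) (u x_A x_B) (m (s) x_B (r)))) (m x_A (u x_A x_B) (r))) : A
  x_B : B
(k (k (q x_A (s) (m (s) (u x_A x_B) (m (s) x_B (r)))) (m x_A (u x_A x_B) (r))) x_B) : A

well-sorted; sort = A


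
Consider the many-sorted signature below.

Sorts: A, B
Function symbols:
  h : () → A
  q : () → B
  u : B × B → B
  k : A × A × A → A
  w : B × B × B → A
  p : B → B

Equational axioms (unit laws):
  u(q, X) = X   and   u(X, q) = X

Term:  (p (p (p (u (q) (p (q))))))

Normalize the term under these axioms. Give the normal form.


normal form = (p (p (p (p (q)))))

1. (p (p (p (u (q) (p (q))))))  →  (p (p (p (p (q)))))


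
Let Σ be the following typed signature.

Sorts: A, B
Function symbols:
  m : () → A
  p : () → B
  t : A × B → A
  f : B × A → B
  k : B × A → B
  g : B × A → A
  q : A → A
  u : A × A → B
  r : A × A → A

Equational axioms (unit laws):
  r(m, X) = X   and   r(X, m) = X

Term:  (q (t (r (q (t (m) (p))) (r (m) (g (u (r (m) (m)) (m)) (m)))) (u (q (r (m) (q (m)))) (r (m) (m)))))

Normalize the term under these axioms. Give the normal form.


1. (q (t (r (q (t (m) (p))) (r (m) (g (u (r (m) (m)) (m)) (m)))) (u (q (r (m) (q (m)))) (r (m) (m)))))  →  (q (t (r (q (t (m) (p))) (g (u (r (m) (m)) (m)) (m))) (u (q (r (m) (q (m)))) (r (m) (m)))))
2. (q (t (r (q (t (m) (p))) (g (u (r (m) (m)) (m)) (m))) (u (q (r (m) (q (m)))) (r (m) (m)))))  →  (q (t (r (q (t (m) (p))) (g (u (m) (m)) (m))) (u (q (r (m) (q (m)))) (r (m) (m)))))
3. (q (t (r (q (t (m) (p))) (g (u (m) (m)) (m))) (u (q (r (m) (q (m)))) (r (m) (m)))))  →  (q (t (r (q (t (m) (p))) (g (u (m) (m)) (m))) (u (q (q (m))) (r (m) (m)))))
4. (q (t (r (q (t (m) (p))) (g (u (m) (m)) (m))) (u (q (q (m))) (r (m) (m)))))  →  (q (t (r (q (t (m) (p))) (g (u (m) (m)) (m))) (u (q (q (m))) (m))))

normal form = (q (t (r (q (t (m) (p))) (g (u (m) (m)) (m))) (u (q (q (m))) (m))))


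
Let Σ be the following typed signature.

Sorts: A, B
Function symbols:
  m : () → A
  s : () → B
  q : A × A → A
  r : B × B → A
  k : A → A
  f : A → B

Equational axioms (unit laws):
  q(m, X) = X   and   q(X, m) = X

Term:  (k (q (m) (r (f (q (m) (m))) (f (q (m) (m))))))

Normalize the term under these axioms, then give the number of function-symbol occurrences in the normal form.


1. (k (q (m) (r (f (q (m) (m))) (f (q (m) (m))))))  →  (k (r (f (q (m) (m))) (f (q (m) (m)))))
2. (k (r (f (q (m) (m))) (f (q (m) (m)))))  →  (k (r (f (m)) (f (q (m) (m)))))
3. (k (r (f (m)) (f (q (m) (m)))))  →  (k (r (f (m)) (f (m))))
normal form: (k (r (f (m)) (f (m))))

size = 6


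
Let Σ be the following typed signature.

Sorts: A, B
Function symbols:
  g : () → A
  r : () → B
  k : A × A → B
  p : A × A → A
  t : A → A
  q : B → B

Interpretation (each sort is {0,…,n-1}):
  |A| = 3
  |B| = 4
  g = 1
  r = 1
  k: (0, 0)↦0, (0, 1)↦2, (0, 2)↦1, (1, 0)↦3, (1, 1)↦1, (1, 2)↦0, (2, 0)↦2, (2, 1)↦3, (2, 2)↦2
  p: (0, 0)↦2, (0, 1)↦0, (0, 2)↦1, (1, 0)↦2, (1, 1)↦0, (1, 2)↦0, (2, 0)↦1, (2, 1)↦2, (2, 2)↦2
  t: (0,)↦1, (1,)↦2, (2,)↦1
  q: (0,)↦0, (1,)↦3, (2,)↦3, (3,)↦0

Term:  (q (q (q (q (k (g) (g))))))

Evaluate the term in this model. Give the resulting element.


value = 0

  g = 1
  g = 1
  (k (g) (g)) = k(1, 1) = 1
  (q (k (g) (g))) = q(1,) = 3
  (q (q (k (g) (g)))) = q(3,) = 0
  (q (q (q (k (g) (g))))) = q(0,) = 0
  (q (q (q (q (k (g) (g)))))) = q(0,) = 0


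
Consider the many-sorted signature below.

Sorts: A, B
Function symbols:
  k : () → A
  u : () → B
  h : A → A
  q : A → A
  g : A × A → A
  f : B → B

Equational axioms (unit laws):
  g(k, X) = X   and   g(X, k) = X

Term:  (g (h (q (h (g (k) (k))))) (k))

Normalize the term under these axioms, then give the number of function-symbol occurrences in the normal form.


1. (g (h (q (h (g (k) (k))))) (k))  →  (h (q (h (g (k) (k)))))
2. (h (q (h (g (k) (k)))))  →  (h (q (h (k))))
normal form: (h (q (h (k))))

size = 4


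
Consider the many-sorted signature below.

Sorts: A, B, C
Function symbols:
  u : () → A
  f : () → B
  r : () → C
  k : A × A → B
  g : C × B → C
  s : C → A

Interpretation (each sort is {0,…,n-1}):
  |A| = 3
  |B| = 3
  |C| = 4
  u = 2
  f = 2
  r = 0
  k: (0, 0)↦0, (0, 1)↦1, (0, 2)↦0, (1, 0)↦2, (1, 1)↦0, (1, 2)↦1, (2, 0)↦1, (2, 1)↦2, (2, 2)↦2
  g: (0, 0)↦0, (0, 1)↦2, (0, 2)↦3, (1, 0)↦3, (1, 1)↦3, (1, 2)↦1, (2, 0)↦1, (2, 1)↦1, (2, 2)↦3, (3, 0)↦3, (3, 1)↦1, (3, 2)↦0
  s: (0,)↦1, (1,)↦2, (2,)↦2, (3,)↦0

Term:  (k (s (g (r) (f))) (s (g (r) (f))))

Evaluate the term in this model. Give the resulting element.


  r = 0
  f = 2
  (g (r) (f)) = g(0, 2) = 3
  (s (g (r) (f))) = s(3,) = 0
  r = 0
  f = 2
  (g (r) (f)) = g(0, 2) = 3
  (s (g (r) (f))) = s(3,) = 0
  (k (s (g (r) (f))) (s (g (r) (f)))) = k(0, 0) = 0

value = 0


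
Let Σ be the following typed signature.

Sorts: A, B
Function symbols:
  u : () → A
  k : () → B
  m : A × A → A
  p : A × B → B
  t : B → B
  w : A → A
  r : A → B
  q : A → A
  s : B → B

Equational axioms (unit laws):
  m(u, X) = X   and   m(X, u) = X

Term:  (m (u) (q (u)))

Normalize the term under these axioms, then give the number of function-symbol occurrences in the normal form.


size = 2

1. (m (u) (q (u)))  →  (q (u))
normal form: (q (u))


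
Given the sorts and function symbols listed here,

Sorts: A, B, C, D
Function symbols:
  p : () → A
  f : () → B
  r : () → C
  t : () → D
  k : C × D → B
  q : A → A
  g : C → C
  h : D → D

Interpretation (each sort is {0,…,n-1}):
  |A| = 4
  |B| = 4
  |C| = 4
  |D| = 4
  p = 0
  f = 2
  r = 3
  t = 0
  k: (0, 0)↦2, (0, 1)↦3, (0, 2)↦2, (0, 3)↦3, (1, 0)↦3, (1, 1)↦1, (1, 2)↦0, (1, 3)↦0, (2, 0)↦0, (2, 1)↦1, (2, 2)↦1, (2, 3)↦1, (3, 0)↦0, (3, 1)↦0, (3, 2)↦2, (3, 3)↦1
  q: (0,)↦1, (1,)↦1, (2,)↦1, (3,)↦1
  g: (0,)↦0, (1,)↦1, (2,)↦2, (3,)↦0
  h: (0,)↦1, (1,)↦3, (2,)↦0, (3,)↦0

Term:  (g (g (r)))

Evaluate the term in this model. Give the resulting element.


  r = 3
  (g (r)) = g(3,) = 0
  (g (g (r))) = g(0,) = 0

value = 0


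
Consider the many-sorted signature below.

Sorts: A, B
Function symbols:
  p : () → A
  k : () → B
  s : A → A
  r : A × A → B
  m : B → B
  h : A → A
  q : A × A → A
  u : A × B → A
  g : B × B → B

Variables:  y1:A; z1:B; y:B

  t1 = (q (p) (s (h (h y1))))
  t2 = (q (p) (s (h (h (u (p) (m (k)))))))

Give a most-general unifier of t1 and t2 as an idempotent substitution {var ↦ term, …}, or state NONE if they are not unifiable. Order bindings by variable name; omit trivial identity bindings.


{y1 ↦ (u (p) (m (k)))}


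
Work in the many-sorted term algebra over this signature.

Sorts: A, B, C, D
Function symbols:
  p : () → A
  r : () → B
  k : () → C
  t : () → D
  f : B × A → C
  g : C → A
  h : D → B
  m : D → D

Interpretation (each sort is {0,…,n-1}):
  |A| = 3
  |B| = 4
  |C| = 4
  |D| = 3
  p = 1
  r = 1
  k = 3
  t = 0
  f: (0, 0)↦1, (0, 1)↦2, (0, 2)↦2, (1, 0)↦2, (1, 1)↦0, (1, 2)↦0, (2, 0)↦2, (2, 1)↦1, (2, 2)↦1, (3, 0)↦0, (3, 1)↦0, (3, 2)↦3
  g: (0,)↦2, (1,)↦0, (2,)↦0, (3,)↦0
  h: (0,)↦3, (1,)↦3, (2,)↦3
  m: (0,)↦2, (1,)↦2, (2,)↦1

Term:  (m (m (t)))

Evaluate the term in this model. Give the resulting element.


  t = 0
  (m (t)) = m(0,) = 2
  (m (m (t))) = m(2,) = 1

value = 1


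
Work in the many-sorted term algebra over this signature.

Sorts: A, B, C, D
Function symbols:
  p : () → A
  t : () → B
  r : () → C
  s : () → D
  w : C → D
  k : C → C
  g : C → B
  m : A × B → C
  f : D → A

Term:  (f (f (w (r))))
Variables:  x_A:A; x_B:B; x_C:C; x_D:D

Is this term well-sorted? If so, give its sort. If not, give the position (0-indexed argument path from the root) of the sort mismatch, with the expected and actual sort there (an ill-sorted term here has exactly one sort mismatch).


ill-sorted at position [0]: expected D, got A

      (r) : C
    (w (r)) : D
  (f (w (r))) : A
(f (f (w (r)))) : ✗ arg 0 at [0] has sort A, expected D


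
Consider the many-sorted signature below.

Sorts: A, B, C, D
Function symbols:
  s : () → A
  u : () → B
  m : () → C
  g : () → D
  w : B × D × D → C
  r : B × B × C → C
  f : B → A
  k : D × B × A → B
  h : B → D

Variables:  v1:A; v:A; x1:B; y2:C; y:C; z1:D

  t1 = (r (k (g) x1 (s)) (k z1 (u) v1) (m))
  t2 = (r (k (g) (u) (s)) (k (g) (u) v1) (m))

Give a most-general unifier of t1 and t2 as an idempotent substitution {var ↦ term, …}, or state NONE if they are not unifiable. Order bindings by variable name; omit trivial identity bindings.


{x1 ↦ (u), z1 ↦ (g)}


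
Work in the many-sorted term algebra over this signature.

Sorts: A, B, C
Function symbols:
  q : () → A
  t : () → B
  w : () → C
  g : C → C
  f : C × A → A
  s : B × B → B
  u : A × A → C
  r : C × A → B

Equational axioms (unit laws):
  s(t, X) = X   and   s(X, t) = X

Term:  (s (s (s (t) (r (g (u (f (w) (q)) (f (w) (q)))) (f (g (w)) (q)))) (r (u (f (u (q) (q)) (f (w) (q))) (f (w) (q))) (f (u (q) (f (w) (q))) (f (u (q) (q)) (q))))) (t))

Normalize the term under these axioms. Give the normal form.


1. (s (s (s (t) (r (g (u (f (w) (q)) (f (w) (q)))) (f (g (w)) (q)))) (r (u (f (u (q) (q)) (f (w) (q))) (f (w) (q))) (f (u (q) (f (w) (q))) (f (u (q) (q)) (q))))) (t))  →  (s (s (t) (r (g (u (f (w) (q)) (f (w) (q)))) (f (g (w)) (q)))) (r (u (f (u (q) (q)) (f (w) (q))) (f (w) (q))) (f (u (q) (f (w) (q))) (f (u (q) (q)) (q)))))
2. (s (s (t) (r (g (u (f (w) (q)) (f (w) (q)))) (f (g (w)) (q)))) (r (u (f (u (q) (q)) (f (w) (q))) (f (w) (q))) (f (u (q) (f (w) (q))) (f (u (q) (q)) (q)))))  →  (s (r (g (u (f (w) (q)) (f (w) (q)))) (f (g (w)) (q))) (r (u (f (u (q) (q)) (f (w) (q))) (f (w) (q))) (f (u (q) (f (w) (q))) (f (u (q) (q)) (q)))))

normal form = (s (r (g (u (f (w) (q)) (f (w) (q)))) (f (g (w)) (q))) (r (u (f (u (q) (q)) (f (w) (q))) (f (w) (q))) (f (u (q) (f (w) (q))) (f (u (q) (q)) (q)))))


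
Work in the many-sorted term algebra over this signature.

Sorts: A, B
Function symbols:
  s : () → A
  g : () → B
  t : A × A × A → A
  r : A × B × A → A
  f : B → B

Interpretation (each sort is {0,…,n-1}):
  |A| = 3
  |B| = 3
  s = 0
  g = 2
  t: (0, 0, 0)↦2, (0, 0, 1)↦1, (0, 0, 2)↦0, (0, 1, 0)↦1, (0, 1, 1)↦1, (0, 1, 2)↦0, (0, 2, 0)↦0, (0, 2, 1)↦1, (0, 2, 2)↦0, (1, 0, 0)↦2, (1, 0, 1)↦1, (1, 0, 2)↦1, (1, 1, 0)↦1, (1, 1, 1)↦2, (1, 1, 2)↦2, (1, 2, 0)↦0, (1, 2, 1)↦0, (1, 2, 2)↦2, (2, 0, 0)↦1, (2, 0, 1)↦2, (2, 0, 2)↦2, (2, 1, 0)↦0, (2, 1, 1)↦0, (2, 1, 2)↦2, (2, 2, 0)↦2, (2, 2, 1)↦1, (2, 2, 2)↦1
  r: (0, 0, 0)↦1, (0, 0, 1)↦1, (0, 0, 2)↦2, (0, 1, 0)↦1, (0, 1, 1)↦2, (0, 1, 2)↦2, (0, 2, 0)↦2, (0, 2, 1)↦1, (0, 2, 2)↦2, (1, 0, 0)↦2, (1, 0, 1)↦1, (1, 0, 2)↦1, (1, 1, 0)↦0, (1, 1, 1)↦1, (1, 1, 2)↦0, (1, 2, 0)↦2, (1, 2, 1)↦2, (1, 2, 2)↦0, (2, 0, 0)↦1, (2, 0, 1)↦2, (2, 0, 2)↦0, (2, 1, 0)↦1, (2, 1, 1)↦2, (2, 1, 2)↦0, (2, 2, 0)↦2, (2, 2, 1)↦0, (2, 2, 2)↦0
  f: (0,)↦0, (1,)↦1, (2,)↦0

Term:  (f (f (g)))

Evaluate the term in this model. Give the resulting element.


value = 0

  g = 2
  (f (g)) = f(2,) = 0
  (f (f (g))) = f(0,) = 0


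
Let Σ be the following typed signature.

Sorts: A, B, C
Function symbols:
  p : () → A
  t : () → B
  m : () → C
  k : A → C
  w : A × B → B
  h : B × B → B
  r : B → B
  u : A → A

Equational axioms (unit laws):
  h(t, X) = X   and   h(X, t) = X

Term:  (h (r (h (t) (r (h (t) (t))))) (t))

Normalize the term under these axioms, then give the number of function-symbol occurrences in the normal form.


1. (h (r (h (t) (r (h (t) (t))))) (t))  →  (r (h (t) (r (h (t) (t)))))
2. (r (h (t) (r (h (t) (t)))))  →  (r (r (h (t) (t))))
3. (r (r (h (t) (t))))  →  (r (r (t)))
normal form: (r (r (t)))

size = 3


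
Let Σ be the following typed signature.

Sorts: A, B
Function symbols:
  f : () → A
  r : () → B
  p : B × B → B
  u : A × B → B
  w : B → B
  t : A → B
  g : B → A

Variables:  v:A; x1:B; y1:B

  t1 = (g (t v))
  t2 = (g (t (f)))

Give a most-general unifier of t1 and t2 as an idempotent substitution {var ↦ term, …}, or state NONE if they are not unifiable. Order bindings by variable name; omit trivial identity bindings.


{v ↦ (f)}


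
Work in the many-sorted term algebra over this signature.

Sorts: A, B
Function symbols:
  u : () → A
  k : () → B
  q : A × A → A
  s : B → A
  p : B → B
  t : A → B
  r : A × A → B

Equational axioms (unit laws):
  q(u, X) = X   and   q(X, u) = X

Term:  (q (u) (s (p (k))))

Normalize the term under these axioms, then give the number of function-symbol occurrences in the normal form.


1. (q (u) (s (p (k))))  →  (s (p (k)))
normal form: (s (p (k)))

size = 3


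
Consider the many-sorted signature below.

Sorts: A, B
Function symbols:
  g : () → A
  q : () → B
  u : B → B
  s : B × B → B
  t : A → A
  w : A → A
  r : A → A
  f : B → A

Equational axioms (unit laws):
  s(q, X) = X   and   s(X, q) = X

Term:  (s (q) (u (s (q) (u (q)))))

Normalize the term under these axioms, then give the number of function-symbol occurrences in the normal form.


size = 3

1. (s (q) (u (s (q) (u (q)))))  →  (u (s (q) (u (q))))
2. (u (s (q) (u (q))))  →  (u (u (q)))
normal form: (u (u (q)))


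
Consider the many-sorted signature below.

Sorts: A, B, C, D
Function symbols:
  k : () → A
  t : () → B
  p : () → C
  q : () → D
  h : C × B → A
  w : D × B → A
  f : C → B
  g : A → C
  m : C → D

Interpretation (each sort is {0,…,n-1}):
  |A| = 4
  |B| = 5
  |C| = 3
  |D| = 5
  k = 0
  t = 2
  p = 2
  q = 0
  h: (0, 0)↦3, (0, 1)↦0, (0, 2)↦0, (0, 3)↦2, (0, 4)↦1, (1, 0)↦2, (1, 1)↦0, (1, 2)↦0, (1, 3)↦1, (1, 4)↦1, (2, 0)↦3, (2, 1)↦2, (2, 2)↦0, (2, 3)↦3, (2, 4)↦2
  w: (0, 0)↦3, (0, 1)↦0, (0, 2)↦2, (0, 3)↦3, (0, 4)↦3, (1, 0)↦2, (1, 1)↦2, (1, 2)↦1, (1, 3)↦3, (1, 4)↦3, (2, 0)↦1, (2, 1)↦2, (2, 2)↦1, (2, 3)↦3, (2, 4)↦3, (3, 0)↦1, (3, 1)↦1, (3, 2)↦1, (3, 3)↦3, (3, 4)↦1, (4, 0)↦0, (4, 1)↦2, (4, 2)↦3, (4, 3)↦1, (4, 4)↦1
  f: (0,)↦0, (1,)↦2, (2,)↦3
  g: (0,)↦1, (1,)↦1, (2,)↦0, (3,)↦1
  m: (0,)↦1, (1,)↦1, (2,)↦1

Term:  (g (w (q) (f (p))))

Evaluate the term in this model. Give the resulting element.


value = 1

  q = 0
  p = 2
  (f (p)) = f(2,) = 3
  (w (q) (f (p))) = w(0, 3) = 3
  (g (w (q) (f (p)))) = g(3,) = 1


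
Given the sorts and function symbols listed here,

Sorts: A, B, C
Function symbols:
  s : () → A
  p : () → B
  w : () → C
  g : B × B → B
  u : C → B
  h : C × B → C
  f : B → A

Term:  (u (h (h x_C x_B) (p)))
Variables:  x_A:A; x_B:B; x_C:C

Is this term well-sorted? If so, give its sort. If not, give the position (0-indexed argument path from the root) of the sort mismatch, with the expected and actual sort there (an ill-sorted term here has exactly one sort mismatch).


      x_C : C
      x_B : B
    (h x_C x_B) : C
    (p) : B
  (h (h x_C x_B) (p)) : C
(u (h (h x_C x_B) (p))) : B

well-sorted; sort = B


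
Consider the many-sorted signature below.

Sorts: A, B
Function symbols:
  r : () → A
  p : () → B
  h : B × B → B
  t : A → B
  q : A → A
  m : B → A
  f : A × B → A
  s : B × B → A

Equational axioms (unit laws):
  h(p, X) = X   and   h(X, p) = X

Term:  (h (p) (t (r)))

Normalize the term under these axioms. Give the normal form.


normal form = (t (r))

1. (h (p) (t (r)))  →  (t (r))


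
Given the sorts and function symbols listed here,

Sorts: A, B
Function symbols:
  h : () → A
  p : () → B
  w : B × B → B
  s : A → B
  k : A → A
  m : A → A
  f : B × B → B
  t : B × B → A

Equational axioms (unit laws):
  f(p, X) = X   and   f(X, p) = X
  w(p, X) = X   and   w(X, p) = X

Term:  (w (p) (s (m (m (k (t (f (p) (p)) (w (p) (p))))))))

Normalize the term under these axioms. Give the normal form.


normal form = (s (m (m (k (t (p) (p))))))

1. (w (p) (s (m (m (k (t (f (p) (p)) (w (p) (p))))))))  →  (s (m (m (k (t (f (p) (p)) (w (p) (p)))))))
2. (s (m (m (k (t (f (p) (p)) (w (p) (p)))))))  →  (s (m (m (k (t (p) (w (p) (p)))))))
3. (s (m (m (k (t (p) (w (p) (p)))))))  →  (s (m (m (k (t (p) (p))))))


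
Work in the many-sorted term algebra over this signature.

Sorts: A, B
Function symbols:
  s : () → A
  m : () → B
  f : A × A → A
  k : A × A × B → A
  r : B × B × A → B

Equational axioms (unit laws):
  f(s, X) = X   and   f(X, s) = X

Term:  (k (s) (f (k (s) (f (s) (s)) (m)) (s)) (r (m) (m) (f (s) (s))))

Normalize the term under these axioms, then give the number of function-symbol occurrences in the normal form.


size = 10

1. (k (s) (f (k (s) (f (s) (s)) (m)) (s)) (r (m) (m) (f (s) (s))))  →  (k (s) (k (s) (f (s) (s)) (m)) (r (m) (m) (f (s) (s))))
2. (k (s) (k (s) (f (s) (s)) (m)) (r (m) (m) (f (s) (s))))  →  (k (s) (k (s) (s) (m)) (r (m) (m) (f (s) (s))))
3. (k (s) (k (s) (s) (m)) (r (m) (m) (f (s) (s))))  →  (k (s) (k (s) (s) (m)) (r (m) (m) (s)))
normal form: (k (s) (k (s) (s) (m)) (r (m) (m) (s)))


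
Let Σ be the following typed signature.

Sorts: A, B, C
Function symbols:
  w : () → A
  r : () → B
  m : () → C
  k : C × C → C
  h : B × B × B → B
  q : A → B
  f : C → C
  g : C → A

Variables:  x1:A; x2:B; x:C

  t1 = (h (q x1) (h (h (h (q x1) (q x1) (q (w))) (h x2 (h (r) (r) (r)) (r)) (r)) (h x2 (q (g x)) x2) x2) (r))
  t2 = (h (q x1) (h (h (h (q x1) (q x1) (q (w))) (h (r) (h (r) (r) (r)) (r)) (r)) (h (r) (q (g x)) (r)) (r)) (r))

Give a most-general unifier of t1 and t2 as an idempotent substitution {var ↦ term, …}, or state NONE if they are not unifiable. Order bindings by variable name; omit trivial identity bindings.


{x2 ↦ (r)}


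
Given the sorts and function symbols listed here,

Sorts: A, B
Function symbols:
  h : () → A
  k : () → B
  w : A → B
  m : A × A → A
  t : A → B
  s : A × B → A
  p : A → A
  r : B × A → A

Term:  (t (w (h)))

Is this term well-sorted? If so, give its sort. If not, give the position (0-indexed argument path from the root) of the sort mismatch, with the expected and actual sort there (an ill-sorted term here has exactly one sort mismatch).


    (h) : A
  (w (h)) : B
(t (w (h))) : ✗ arg 0 at [0] has sort B, expected A

ill-sorted at position [0]: expected A, got B


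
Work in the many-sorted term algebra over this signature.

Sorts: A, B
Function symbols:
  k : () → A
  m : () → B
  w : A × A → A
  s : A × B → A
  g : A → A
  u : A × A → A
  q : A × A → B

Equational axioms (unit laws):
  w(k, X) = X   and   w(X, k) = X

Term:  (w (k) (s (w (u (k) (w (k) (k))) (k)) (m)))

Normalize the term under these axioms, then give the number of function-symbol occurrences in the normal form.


1. (w (k) (s (w (u (k) (w (k) (k))) (k)) (m)))  →  (s (w (u (k) (w (k) (k))) (k)) (m))
2. (s (w (u (k) (w (k) (k))) (k)) (m))  →  (s (u (k) (w (k) (k))) (m))
3. (s (u (k) (w (k) (k))) (m))  →  (s (u (k) (k)) (m))
normal form: (s (u (k) (k)) (m))

size = 5


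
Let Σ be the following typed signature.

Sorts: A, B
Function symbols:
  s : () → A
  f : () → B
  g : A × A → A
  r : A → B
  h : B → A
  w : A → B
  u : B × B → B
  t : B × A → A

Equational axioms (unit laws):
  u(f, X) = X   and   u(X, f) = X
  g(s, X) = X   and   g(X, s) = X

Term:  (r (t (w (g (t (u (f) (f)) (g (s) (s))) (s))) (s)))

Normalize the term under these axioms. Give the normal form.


1. (r (t (w (g (t (u (f) (f)) (g (s) (s))) (s))) (s)))  →  (r (t (w (t (u (f) (f)) (g (s) (s)))) (s)))
2. (r (t (w (t (u (f) (f)) (g (s) (s)))) (s)))  →  (r (t (w (t (f) (g (s) (s)))) (s)))
3. (r (t (w (t (f) (g (s) (s)))) (s)))  →  (r (t (w (t (f) (s))) (s)))

normal form = (r (t (w (t (f) (s))) (s)))


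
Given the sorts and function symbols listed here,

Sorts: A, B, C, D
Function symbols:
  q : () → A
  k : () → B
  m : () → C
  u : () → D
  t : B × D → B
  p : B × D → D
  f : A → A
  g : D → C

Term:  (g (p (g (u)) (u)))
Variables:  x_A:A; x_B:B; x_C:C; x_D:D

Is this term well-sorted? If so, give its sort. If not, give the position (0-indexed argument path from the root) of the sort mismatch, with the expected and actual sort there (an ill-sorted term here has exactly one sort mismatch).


      (u) : D
    (g (u)) : C
    (u) : D
  (p (g (u)) (u)) : ✗ arg 0 at [0, 0] has sort C, expected B

ill-sorted at position [0, 0]: expected B, got C


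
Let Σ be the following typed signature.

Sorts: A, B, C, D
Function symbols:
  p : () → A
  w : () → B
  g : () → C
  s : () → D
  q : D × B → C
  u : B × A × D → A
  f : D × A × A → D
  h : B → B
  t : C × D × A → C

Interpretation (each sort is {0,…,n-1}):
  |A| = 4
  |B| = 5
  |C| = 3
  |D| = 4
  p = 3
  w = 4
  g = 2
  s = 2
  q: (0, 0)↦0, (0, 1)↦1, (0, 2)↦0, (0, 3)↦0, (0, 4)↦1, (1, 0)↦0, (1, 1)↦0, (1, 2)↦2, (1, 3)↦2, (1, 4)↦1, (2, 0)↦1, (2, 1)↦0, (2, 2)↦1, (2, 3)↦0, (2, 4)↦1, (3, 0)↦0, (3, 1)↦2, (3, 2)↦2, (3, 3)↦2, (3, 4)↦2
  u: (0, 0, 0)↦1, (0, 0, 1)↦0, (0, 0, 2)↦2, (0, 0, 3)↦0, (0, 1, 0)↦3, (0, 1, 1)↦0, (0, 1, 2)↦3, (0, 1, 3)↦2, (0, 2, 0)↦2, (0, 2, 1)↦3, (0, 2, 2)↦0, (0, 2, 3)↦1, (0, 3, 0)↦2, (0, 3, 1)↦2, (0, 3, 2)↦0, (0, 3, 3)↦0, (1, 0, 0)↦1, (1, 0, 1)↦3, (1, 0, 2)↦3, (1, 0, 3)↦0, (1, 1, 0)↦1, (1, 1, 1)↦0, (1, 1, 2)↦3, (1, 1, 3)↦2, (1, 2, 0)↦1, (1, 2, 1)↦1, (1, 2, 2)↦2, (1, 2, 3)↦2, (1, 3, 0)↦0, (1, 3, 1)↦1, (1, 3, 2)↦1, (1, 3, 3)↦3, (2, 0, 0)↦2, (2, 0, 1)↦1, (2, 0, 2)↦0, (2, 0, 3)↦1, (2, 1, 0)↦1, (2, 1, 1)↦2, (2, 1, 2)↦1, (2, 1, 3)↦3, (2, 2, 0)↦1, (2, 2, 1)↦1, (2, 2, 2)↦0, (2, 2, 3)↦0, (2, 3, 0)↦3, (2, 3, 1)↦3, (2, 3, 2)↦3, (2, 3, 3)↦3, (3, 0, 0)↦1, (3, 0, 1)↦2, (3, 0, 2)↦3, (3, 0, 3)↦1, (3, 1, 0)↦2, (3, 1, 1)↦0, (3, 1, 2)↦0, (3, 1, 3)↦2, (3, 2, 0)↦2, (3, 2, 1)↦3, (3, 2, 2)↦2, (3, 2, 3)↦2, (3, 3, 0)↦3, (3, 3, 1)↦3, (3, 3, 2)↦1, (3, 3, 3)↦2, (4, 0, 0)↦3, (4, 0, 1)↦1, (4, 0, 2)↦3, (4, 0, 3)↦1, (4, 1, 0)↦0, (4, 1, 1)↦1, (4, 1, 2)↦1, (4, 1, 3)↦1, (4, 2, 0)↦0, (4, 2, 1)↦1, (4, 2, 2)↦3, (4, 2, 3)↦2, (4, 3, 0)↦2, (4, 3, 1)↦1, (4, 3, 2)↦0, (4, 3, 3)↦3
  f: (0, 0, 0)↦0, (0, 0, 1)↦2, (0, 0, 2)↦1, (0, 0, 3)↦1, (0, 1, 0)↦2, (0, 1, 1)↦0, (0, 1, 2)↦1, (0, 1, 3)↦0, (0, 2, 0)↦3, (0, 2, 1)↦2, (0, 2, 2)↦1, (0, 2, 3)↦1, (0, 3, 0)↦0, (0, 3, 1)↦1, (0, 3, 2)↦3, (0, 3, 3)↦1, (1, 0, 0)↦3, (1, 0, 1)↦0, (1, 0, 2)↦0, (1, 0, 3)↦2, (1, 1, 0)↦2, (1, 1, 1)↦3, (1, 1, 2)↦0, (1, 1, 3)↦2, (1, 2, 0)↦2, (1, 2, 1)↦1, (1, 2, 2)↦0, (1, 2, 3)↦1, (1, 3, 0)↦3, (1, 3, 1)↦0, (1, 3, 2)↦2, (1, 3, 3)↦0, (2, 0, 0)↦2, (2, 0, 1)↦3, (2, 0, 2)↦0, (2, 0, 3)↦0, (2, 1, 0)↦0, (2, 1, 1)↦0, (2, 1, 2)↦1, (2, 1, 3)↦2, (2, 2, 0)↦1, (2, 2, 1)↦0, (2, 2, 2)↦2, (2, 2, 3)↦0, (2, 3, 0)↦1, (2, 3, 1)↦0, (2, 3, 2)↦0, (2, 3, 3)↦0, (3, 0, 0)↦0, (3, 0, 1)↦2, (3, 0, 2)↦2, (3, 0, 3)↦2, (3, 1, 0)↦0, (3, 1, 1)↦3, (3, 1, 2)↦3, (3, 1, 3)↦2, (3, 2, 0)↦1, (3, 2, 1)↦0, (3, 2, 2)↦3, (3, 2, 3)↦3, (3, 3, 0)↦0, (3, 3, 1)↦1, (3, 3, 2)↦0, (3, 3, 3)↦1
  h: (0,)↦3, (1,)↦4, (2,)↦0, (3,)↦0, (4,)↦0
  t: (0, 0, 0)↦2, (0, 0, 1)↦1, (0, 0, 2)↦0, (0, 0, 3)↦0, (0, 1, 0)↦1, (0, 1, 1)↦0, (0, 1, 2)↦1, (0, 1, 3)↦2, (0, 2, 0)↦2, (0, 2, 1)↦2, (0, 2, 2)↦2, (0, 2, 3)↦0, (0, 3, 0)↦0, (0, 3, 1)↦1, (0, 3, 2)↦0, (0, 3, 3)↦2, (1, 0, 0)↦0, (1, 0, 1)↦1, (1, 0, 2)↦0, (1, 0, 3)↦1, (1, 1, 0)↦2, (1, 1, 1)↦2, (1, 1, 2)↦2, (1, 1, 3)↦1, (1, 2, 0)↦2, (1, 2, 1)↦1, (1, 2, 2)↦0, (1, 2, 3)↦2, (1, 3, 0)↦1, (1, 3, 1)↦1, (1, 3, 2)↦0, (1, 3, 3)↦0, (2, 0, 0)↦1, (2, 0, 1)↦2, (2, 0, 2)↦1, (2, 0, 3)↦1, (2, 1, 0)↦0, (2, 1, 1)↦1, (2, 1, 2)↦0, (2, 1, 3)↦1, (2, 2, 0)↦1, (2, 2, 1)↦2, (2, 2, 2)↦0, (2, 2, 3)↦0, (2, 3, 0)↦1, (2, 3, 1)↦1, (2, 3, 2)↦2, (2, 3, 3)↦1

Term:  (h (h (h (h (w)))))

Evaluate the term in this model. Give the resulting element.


value = 3

  w = 4
  (h (w)) = h(4,) = 0
  (h (h (w))) = h(0,) = 3
  (h (h (h (w)))) = h(3,) = 0
  (h (h (h (h (w))))) = h(0,) = 3
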